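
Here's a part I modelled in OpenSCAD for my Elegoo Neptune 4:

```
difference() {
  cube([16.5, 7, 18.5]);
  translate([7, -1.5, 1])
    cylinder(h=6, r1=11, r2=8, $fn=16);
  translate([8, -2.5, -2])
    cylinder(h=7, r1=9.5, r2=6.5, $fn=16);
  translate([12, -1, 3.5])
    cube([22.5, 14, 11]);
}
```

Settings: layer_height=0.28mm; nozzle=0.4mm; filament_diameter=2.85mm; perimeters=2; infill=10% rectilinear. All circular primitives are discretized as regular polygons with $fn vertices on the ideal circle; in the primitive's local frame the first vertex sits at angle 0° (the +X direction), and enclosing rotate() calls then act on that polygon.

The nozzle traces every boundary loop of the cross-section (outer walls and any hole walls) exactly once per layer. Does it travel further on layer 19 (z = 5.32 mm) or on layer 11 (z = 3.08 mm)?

layer 11 (z = 3.08 mm)

Layer 19 (z = 5.32): the 16.5×7 cube contributes its full rectangle (perimeter 47.00 mm); the cone at (7, -1.5) (r1=11→r2=8) has section circumradius 8.840 here — a regular 16-gon (perimeter = 2·16·8.840·sin(180°/16) = 55.19 mm); the cone at (8, -2.5) does not reach this height (z outside [-2, 5]); the cube at (12, -1) (footprint 22.5×14) is included at this height (perimeter 73.00 mm); After the difference (first − rest): starting from the 16.5×7 cube, the cone at (7, -1.5) partially overlaps it — only the 89.40 mm² overlap (of its 239.24 mm²) is removed, clipping the outline; the 22.5×14 cube at (12, -1) partially overlaps it — only the 18.33 mm² overlap (of its 315.00 mm²) is removed, clipping the outline — boundary = 23.52 mm. So its perimeter = 23.52 mm. Layer 11 (z = 3.08): the cube is present — its section is the full 16.5×7 rectangle (perimeter 47.00 mm); the cone at (7, -1.5) contributes a regular 16-gon of circumradius 9.960 (interpolated between r1=11 and r2=8 at t=0.347) (perimeter = 2·16·9.960·sin(180°/16) = 62.18 mm); the cone at (8, -2.5) (r1=9.5→r2=6.5) has section circumradius 7.323 here — a regular 16-gon (perimeter = 2·16·7.323·sin(180°/16) = 45.72 mm); the cube at (12, -1) is not intersected at this z (z outside [3.5, 14.5]); Subtracting the remaining from the first: starting from the 16.5×7 cube, the cone at (7, -1.5) partially overlaps it — only the 104.13 mm² overlap (of its 303.70 mm²) is removed, clipping the outline; the cone at (8, -2.5) misses the remaining region (no effect) — boundary = 25.00 mm. So its perimeter = 25.00 mm. Layer 11 is larger (25.00 vs 23.52 mm).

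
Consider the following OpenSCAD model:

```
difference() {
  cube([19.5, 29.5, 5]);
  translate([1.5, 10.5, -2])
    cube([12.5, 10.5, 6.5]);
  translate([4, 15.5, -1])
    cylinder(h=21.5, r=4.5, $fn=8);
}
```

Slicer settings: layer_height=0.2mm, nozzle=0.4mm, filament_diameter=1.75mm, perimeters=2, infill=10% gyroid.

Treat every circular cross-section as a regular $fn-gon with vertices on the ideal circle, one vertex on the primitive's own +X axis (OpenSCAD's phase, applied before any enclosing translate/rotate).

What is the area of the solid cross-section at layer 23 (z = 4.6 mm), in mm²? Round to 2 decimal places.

518.58 mm²

At z = 4.6 mm: the 19.5×29.5 cube contributes its full rectangle (area 575.25 mm²); the cube at (1.5, 10.5) is not intersected at this z (z outside [-2, 4.5]); the r=4.5 cylinder at (4, 15.5) contributes a regular 8-gon of circumradius 4.5 (area = (8/2)·4.500²·sin(360°/8) = 57.28 mm²); Subtracting the remaining from the first: starting from the 19.5×29.5 cube (575.25 mm²), the r=4.5 cylinder at (4, 15.5) partially overlaps it — only the 56.67 mm² overlap (of its 57.28 mm²) is removed, clipping the outline — area = 518.58 mm². Overall, the cross-section is a single solid region. Net area = 518.58 mm².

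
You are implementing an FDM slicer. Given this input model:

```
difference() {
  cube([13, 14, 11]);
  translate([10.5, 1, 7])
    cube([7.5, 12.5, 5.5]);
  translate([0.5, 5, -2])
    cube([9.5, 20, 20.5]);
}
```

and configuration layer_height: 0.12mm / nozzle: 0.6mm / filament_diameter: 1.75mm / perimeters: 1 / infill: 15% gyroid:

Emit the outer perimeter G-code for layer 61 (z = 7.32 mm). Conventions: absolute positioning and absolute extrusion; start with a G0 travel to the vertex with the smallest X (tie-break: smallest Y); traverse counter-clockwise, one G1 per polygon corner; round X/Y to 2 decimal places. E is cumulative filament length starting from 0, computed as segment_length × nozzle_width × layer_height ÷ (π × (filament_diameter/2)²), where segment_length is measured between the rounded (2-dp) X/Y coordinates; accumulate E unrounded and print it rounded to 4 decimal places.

G0 X0.00 Y0.00 Z7.32
G1 X13.00 Y0.00 E0.3891
G1 X13.00 Y1.00 E0.4191
G1 X10.50 Y1.00 E0.4939
G1 X10.50 Y13.50 E0.8681
G1 X13.00 Y13.50 E0.9429
G1 X13.00 Y14.00 E0.9579
G1 X10.00 Y14.00 E1.0477
G1 X10.00 Y5.00 E1.3171
G1 X0.50 Y5.00 E1.6015
G1 X0.50 Y14.00 E1.8709
G1 X0.00 Y14.00 E1.8858
G1 X0.00 Y0.00 E2.3049

At z = 7.32 mm: the cube (footprint 13×14) is included at this height; the 7.5×12.5 cube at (10.5, 1) contributes its full rectangle; the cube at (0.5, 5) (footprint 9.5×20) is included at this height; Taking the first minus the rest: starting from the 13×14 cube, the 7.5×12.5 cube at (10.5, 1) partially overlaps it — only the 31.25 mm² overlap (of its 93.75 mm²) is removed, clipping the outline; the 9.5×20 cube at (0.5, 5) partially overlaps it — only the 85.50 mm² overlap (of its 190.00 mm²) is removed, clipping the outline — 1 connected region. The outline is a single polygon with 12 vertices. Extrusion per mm of travel: 0.6 × 0.12 / (π × 0.875²) = 0.029934. Accumulating E over each segment gives final E = 2.3049.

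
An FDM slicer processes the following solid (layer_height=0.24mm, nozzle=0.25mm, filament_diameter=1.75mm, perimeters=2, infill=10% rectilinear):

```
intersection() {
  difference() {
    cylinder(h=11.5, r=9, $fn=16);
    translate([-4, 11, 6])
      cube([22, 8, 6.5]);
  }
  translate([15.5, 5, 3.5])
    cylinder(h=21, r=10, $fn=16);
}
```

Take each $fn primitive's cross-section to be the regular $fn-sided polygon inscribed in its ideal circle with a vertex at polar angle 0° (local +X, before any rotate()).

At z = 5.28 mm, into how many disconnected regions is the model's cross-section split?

1

At z = 5.28 mm: the cylinder: section is a regular 16-gon, circumradius r=9; the cube at (-4, 11) is absent (z outside [6, 12.5]); After the difference (first − rest): none of the subtracted shapes is present at this height, so the r=9 cylinder is unchanged — 1 connected region; the cylinder at (15.5, 5): section is a regular 16-gon, circumradius r=10; After intersecting: the r=10 cylinder at (15.5, 5) partially overlaps the result so far; clipping to the common part keeps 15.55 mm² — 1 connected region. The result has 1 disconnected region.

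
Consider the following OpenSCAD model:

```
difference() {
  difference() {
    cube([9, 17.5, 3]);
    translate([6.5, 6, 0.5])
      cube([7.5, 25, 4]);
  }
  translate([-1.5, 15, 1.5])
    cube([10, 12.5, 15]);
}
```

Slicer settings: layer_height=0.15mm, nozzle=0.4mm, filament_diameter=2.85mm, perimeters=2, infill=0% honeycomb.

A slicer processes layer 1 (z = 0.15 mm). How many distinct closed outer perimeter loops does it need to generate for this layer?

At z = 0.15 mm: the 9×17.5 cube contributes its full rectangle; the cube at (6.5, 6) is not intersected at this z (z outside [0.5, 4.5]); After the difference (first − rest): none of the subtracted shapes is present at this height, so the 9×17.5 cube is unchanged — 1 connected region; the cube at (-1.5, 15) does not reach this height (z outside [1.5, 16.5]); After the difference (first − rest): none of the subtracted shapes is present at this height, so that combined region is unchanged — 1 connected region. The result has 1 disconnected region.

1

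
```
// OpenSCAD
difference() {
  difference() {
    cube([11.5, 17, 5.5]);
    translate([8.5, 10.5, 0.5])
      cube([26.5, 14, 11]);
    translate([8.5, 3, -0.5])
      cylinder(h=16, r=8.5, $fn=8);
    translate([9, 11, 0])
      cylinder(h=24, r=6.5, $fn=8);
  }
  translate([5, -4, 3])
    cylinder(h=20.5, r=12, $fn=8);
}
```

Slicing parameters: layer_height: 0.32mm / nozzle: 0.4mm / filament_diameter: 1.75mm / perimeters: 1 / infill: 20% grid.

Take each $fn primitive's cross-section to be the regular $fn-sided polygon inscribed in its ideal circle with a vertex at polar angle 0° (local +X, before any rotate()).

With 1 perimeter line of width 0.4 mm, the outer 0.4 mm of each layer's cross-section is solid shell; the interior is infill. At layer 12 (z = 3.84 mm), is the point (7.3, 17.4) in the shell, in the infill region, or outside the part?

At z = 3.84 mm: the cube is present — its section is the full 11.5×17 rectangle; the cube at (8.5, 10.5) (footprint 26.5×14) is included at this height; the cylinder at (8.5, 3): section is a regular 8-gon, circumradius r=8.5; the r=6.5 cylinder at (9, 11) gives a regular 8-gon of circumradius 6.5 (constant along its height); Taking the first minus the rest: starting from the 11.5×17 cube, the 26.5×14 cube at (8.5, 10.5) partially overlaps it — only the 19.50 mm² overlap (of its 371.00 mm²) is removed, clipping the outline; the r=8.5 cylinder at (8.5, 3) partially overlaps it — only the 106.15 mm² overlap (of its 204.35 mm²) is removed, clipping the outline; the r=6.5 cylinder at (9, 11) partially overlaps it — only the 30.40 mm² overlap (of its 119.50 mm²) is removed, clipping the outline — 2 connected regions; the cylinder at (5, -4): section is a regular 8-gon, circumradius r=12; Subtracting the remaining from the first: starting from the result so far, the r=12 cylinder at (5, -4) partially overlaps it — only the 4.01 mm² overlap (of its 407.29 mm²) is removed, clipping the outline — 1 connected region. Overall, the cross-section is a single solid region. The nearest boundary edge runs (0.00, 17.00)→(7.79, 17.00); distance from the point to it = 0.40 mm. The point is not inside any of the regions above, so it lies outside the cross-section (0.40 mm from the nearest boundary).

outside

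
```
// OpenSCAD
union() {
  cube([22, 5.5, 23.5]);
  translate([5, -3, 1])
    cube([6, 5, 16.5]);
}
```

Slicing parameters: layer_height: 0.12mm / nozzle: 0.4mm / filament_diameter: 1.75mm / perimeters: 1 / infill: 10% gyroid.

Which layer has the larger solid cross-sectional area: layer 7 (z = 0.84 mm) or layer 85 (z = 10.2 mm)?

layer 85 (z = 10.2 mm)

Layer 7 (z = 0.84): the 22×5.5 cube contributes its full rectangle (area 121.00 mm²); the cube at (5, -3) is absent (z outside [1, 17.5]); Combining (union): only the 22×5.5 cube is present, so the union is just that shape — area = 121.00 mm². So its area = 121.00 mm². Layer 85 (z = 10.2): the cube (footprint 22×5.5) is included at this height (area 121.00 mm²); the cube at (5, -3) (footprint 6×5) is included at this height (area 30.00 mm²); Combining (union): the regions partially overlap — summed areas 151.00 mm² minus the doubly-counted overlap 12.00 mm² gives 139.00 mm² — area = 139.00 mm². So its area = 139.00 mm². Layer 85 is larger (139.00 vs 121.00 mm²).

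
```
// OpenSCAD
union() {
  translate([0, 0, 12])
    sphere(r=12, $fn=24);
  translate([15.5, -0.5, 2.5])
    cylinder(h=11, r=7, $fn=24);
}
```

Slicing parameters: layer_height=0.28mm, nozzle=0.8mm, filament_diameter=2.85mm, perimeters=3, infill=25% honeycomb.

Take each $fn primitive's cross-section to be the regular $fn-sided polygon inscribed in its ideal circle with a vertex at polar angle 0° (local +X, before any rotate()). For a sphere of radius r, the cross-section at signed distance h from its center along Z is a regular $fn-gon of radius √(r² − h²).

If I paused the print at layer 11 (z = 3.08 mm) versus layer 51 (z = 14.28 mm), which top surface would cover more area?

Layer 11 (z = 3.08): the r=12 sphere contributes a regular 24-gon of circumradius √(12²−8.92²) = 8.027 (area = (24/2)·8.027²·sin(360°/24) = 200.12 mm²); the r=7 cylinder at (15.5, -0.5) contributes a regular 24-gon of circumradius 7 (area = (24/2)·7.000²·sin(360°/24) = 152.19 mm²); Taking the union: the 2 present regions are separate (no shared area or edge), so areas and boundary lengths simply add and each stays a separate island — area = 352.31 mm². So its area = 352.31 mm². Layer 51 (z = 14.28): the sphere: section is a regular 24-gon, circumradius = √(r²−h²) = √(12²−2.28²) = 11.781 (area = (24/2)·11.781²·sin(360°/24) = 431.09 mm²); the cylinder at (15.5, -0.5) does not reach this height (z outside [2.5, 13.5]); Taking the union: only the r=12 sphere is present, so the union is just that shape — area = 431.09 mm². So its area = 431.09 mm². Layer 51 is larger (431.09 vs 352.31 mm²).

layer 51 (z = 14.28 mm)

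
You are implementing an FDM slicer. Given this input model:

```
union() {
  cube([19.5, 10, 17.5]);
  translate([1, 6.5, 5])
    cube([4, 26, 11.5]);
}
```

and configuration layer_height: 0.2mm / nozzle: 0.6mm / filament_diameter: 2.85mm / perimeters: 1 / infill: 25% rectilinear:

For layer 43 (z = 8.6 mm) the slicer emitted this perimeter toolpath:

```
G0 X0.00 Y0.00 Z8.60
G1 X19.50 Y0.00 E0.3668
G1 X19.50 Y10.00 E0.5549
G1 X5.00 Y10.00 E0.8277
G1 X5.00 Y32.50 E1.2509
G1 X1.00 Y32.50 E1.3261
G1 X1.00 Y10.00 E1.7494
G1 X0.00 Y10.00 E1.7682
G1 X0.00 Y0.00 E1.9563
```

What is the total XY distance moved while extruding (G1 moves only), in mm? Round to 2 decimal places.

104.00 mm

Sum the Euclidean lengths of each G1 segment: total = 104.00 mm.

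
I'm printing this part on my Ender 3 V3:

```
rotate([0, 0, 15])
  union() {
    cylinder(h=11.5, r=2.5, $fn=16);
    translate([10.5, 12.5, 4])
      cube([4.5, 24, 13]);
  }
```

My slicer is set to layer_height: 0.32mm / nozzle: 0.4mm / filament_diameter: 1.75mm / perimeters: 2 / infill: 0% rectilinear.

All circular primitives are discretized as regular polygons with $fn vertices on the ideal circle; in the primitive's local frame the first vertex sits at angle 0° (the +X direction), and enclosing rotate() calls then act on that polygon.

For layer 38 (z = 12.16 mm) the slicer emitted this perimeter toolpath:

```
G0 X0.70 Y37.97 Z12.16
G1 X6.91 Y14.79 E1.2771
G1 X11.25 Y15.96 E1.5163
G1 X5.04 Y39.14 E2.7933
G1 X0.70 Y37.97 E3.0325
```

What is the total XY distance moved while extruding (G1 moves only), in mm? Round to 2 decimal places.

56.98 mm

Sum the Euclidean lengths of each G1 segment: total = 56.98 mm.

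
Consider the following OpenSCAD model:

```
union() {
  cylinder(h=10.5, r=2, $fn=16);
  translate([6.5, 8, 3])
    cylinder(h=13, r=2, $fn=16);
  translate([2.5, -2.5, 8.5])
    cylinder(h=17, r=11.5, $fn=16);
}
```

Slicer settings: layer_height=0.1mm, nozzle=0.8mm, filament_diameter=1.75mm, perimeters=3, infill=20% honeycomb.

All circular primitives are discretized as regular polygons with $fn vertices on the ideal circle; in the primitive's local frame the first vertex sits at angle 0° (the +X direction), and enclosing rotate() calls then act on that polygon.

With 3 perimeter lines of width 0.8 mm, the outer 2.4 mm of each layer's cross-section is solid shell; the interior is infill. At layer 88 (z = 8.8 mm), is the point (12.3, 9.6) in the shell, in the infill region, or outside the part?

At z = 8.8 mm: the cylinder: section is a regular 16-gon, circumradius r=2; the r=2 cylinder at (6.5, 8) contributes a regular 16-gon of circumradius 2; the r=11.5 cylinder at (2.5, -2.5) contributes a regular 16-gon of circumradius 11.5; Combining (union): the regions partially overlap (shared area 18.63 mm²), so overlapping operands fuse into one piece — 1 connected region. Overall, the cross-section is a single solid region. The nearest boundary edge runs (7.91, 9.41)→(8.35, 8.77); distance from the point to it = 4.04 mm. The point is not inside any of the regions above, so it lies outside the cross-section (4.04 mm from the nearest boundary).

outside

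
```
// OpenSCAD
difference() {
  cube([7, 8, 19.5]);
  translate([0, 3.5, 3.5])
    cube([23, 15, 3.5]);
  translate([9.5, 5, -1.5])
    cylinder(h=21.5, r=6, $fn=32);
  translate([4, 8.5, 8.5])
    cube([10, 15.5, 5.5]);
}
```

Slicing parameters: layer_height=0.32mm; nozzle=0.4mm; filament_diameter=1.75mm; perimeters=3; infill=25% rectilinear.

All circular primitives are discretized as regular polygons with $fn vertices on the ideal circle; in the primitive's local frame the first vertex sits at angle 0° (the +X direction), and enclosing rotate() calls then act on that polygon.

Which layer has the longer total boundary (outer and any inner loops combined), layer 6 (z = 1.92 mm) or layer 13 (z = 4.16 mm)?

layer 6 (z = 1.92 mm)

Layer 6 (z = 1.92): the cube is present — its section is the full 7×8 rectangle (perimeter 30.00 mm); the cube at (0, 3.5) is absent (z outside [3.5, 7]); the cylinder at (9.5, 5): section is a regular 32-gon, circumradius r=6 (perimeter = 2·32·6.000·sin(180°/32) = 37.64 mm); the cube at (4, 8.5) is absent (z outside [8.5, 14]); Subtracting the remaining from the first: starting from the 7×8 cube, the r=6 cylinder at (9.5, 5) partially overlaps it — only the 23.07 mm² overlap (of its 112.37 mm²) is removed, clipping the outline — boundary = 27.58 mm. So its perimeter = 27.58 mm. Layer 13 (z = 4.16): the cube is present — its section is the full 7×8 rectangle (perimeter 30.00 mm); the cube at (0, 3.5) (footprint 23×15) is included at this height (perimeter 76.00 mm); the r=6 cylinder at (9.5, 5) contributes a regular 32-gon of circumradius 6 (perimeter = 2·32·6.000·sin(180°/32) = 37.64 mm); the cube at (4, 8.5) does not reach this height (z outside [8.5, 14]); After the difference (first − rest): starting from the 7×8 cube, the 23×15 cube at (0, 3.5) partially overlaps it — only the 31.50 mm² overlap (of its 345.00 mm²) is removed, clipping the outline; the r=6 cylinder at (9.5, 5) partially overlaps it — only the 8.28 mm² overlap (of its 112.37 mm²) is removed, clipping the outline — boundary = 17.79 mm. So its perimeter = 17.79 mm. Layer 6 is larger (27.58 vs 17.79 mm).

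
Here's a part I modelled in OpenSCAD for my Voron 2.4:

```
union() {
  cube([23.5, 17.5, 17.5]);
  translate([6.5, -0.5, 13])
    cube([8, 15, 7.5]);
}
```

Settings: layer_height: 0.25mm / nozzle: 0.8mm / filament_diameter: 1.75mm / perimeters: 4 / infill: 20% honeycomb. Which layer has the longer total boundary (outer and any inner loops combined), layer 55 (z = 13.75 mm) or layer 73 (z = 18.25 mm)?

layer 55 (z = 13.75 mm)

Layer 55 (z = 13.75): the 23.5×17.5 cube contributes its full rectangle (perimeter 82.00 mm); the cube at (6.5, -0.5) (footprint 8×15) is included at this height (perimeter 46.00 mm); Merging all regions: the regions partially overlap (shared area 116.00 mm²), so the edge portions inside another operand are dropped and the merged outline is re-measured after clipping — boundary = 83.00 mm. So its perimeter = 83.00 mm. Layer 73 (z = 18.25): the cube is absent (z outside [0, 17.5]); the cube at (6.5, -0.5) is present — its section is the full 8×15 rectangle (perimeter 46.00 mm); Merging all regions: only the 8×15 cube at (6.5, -0.5) is present, so the union is just that shape — boundary = 46.00 mm. So its perimeter = 46.00 mm. Layer 55 is larger (83.00 vs 46.00 mm).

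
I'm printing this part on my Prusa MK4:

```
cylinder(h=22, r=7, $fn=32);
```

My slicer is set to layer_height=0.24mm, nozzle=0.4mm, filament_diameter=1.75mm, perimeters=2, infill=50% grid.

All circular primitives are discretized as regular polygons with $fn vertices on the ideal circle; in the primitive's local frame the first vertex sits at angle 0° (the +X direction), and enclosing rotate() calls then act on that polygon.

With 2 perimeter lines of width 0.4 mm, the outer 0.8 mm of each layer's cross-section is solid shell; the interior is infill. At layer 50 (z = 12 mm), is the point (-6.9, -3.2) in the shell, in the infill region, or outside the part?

outside

At z = 12 mm: the cylinder: section is a regular 32-gon, circumradius r=7. Overall, the cross-section is a single solid region. The nearest boundary edge runs (-6.47, -2.68)→(-5.82, -3.89); distance from the point to it = 0.63 mm. The point is not inside any of the regions above, so it lies outside the cross-section (0.63 mm from the nearest boundary).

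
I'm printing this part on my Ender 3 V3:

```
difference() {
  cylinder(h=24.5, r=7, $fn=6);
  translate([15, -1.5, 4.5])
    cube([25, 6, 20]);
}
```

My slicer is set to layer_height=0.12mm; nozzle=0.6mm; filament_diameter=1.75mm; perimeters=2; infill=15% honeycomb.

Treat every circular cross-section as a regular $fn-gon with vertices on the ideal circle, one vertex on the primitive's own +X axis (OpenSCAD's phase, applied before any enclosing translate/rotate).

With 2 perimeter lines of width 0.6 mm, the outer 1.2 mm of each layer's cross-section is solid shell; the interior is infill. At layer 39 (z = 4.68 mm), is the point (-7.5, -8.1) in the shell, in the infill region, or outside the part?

outside

At z = 4.68 mm: the r=7 cylinder contributes a regular 6-gon of circumradius 7; the cube at (15, -1.5) is present — its section is the full 25×6 rectangle; After the difference (first − rest): starting from the r=7 cylinder, the 25×6 cube at (15, -1.5) misses the remaining region (no effect) — 1 connected region. Overall, the cross-section is a single solid region. The nearest boundary edge runs (-3.50, -6.06)→(-7.00, 0.00); distance from the point to it = 4.48 mm. The point is not inside any of the regions above, so it lies outside the cross-section (4.48 mm from the nearest boundary).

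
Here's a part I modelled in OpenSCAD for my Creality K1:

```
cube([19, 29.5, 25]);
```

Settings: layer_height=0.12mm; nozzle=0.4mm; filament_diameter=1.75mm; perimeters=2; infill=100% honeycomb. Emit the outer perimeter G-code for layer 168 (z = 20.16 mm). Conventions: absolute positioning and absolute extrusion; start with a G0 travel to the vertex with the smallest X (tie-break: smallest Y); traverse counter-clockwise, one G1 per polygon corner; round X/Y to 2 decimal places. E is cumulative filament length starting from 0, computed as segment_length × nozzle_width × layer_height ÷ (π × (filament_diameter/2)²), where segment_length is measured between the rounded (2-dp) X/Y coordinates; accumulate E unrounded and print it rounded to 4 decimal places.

G0 X0.00 Y0.00 Z20.16
G1 X19.00 Y0.00 E0.3792
G1 X19.00 Y29.50 E0.9679
G1 X0.00 Y29.50 E1.3470
G1 X0.00 Y0.00 E1.9357

At z = 20.16 mm: the cube (footprint 19×29.5) is included at this height. The outline is a single polygon with 4 vertices. Extrusion per mm of travel: 0.4 × 0.12 / (π × 0.875²) = 0.019956. Accumulating E over each segment gives final E = 1.9357.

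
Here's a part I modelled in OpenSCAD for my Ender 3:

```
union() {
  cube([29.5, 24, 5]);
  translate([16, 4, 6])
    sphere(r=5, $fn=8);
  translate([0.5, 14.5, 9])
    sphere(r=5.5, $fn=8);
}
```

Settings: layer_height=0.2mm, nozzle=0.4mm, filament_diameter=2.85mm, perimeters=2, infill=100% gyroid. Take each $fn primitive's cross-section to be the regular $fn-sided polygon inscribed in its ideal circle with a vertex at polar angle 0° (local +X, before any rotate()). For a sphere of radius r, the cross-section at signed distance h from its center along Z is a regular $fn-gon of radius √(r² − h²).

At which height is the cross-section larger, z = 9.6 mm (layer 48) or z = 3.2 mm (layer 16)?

Layer 48 (z = 9.6): the cube is not intersected at this z (z outside [0, 5]); the sphere at (16, 4): section is a regular 8-gon, circumradius = √(r²−h²) = √(5²−3.6²) = 3.470 (area = (8/2)·3.470²·sin(360°/8) = 34.05 mm²); the r=5.5 sphere at (0.5, 14.5) slices to a regular 8-gon of circumradius 5.467 (√(r²−h²) with h=0.6 from center) (area = (8/2)·5.467²·sin(360°/8) = 84.54 mm²); Merging all regions: the 2 present regions are separate (no shared area or edge), so areas and boundary lengths simply add and each stays a separate island — area = 118.60 mm². So its area = 118.60 mm². Layer 16 (z = 3.2): the cube is present — its section is the full 29.5×24 rectangle (area 708.00 mm²); the sphere at (16, 4): section is a regular 8-gon, circumradius = √(r²−h²) = √(5²−2.8²) = 4.142 (area = (8/2)·4.142²·sin(360°/8) = 48.54 mm²); the sphere at (0.5, 14.5) is absent (|z−center|=5.800 > r=5.5); Taking the union: the regions partially overlap — summed areas 756.54 mm² minus the doubly-counted overlap 48.49 mm² gives 708.05 mm² — area = 708.05 mm². So its area = 708.05 mm². Layer 16 is larger (708.05 vs 118.60 mm²).

layer 16 (z = 3.2 mm)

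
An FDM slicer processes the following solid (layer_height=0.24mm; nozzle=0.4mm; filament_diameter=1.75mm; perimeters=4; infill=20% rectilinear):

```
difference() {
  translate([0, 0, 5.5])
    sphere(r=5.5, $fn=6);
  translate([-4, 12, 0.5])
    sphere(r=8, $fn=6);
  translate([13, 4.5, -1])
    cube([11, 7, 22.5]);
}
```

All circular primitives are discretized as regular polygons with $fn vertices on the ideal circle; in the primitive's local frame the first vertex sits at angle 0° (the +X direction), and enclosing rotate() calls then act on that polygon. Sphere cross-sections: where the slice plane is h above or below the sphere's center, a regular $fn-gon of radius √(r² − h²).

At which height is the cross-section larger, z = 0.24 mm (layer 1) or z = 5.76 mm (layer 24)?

Layer 1 (z = 0.24): the r=5.5 sphere slices to a regular 6-gon of circumradius 1.607 (√(r²−h²) with h=5.26 from center) (area = (6/2)·1.607²·sin(360°/6) = 6.71 mm²); the sphere at (-4, 12): section is a regular 6-gon, circumradius = √(r²−h²) = √(8²−0.26²) = 7.996 (area = (6/2)·7.996²·sin(360°/6) = 166.10 mm²); the 11×7 cube at (13, 4.5) contributes its full rectangle (area 77.00 mm²); Taking the first minus the rest: starting from the r=5.5 sphere (6.71 mm²), the r=8 sphere at (-4, 12) misses the remaining region (no effect); the 11×7 cube at (13, 4.5) misses the remaining region (no effect) — area = 6.71 mm². So its area = 6.71 mm². Layer 24 (z = 5.76): the r=5.5 sphere slices to a regular 6-gon of circumradius 5.494 (√(r²−h²) with h=0.26 from center) (area = (6/2)·5.494²·sin(360°/6) = 78.42 mm²); the r=8 sphere at (-4, 12) slices to a regular 6-gon of circumradius 6.028 (√(r²−h²) with h=5.26 from center) (area = (6/2)·6.028²·sin(360°/6) = 94.39 mm²); the cube at (13, 4.5) (footprint 11×7) is included at this height (area 77.00 mm²); Taking the first minus the rest: starting from the r=5.5 sphere (78.42 mm²), the r=8 sphere at (-4, 12) misses the remaining region (no effect); the 11×7 cube at (13, 4.5) misses the remaining region (no effect) — area = 78.42 mm². So its area = 78.42 mm². Layer 24 is larger (78.42 vs 6.71 mm²).

layer 24 (z = 5.76 mm)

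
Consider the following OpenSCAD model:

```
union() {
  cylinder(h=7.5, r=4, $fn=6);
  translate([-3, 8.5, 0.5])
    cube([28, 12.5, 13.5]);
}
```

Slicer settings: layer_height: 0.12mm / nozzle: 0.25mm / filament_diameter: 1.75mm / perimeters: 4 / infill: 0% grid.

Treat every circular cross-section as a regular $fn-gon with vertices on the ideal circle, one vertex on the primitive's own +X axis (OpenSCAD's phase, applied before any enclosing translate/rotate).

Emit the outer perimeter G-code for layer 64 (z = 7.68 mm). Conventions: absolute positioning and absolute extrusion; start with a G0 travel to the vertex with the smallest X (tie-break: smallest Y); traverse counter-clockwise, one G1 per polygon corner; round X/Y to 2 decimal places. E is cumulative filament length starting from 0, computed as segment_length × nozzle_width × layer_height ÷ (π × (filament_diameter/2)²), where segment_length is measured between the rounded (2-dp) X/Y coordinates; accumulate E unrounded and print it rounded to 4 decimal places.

At z = 7.68 mm: the cylinder does not reach this height (z outside [0, 7.5]); the cube at (-3, 8.5) (footprint 28×12.5) is included at this height; Taking the union: only the 28×12.5 cube at (-3, 8.5) is present, so the union is just that shape — 1 connected region. The outline is a single polygon with 4 vertices. Extrusion per mm of travel: 0.25 × 0.12 / (π × 0.875²) = 0.012473. Accumulating E over each segment gives final E = 1.0103.

G0 X-3.00 Y8.50 Z7.68
G1 X25.00 Y8.50 E0.3492
G1 X25.00 Y21.00 E0.5051
G1 X-3.00 Y21.00 E0.8544
G1 X-3.00 Y8.50 E1.0103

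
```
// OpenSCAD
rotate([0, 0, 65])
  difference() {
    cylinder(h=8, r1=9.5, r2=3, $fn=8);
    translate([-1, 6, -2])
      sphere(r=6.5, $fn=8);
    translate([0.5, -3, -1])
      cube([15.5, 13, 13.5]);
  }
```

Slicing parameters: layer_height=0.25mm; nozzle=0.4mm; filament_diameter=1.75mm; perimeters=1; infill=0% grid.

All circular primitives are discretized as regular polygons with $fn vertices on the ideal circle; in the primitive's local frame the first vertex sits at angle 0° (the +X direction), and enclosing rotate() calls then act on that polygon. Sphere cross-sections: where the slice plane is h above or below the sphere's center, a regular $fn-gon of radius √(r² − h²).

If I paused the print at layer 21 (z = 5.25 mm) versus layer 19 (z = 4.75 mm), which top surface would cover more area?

Layer 21 (z = 5.25): the cone contributes a regular 8-gon of circumradius 5.234 (interpolated between r1=9.5 and r2=3 at t=0.656) (area = (8/2)·5.234²·sin(360°/8) = 77.50 mm²); the sphere at (-1, 6) is not intersected at this z (|z−center|=7.250 > r=6.5); the cube at (0.5, -3) is present — its section is the full 15.5×13 rectangle (area 201.50 mm²); After the difference (first − rest): starting from the cone (77.50 mm²), the 15.5×13 cube at (0.5, -3) partially overlaps it — only the 29.15 mm² overlap (of its 201.50 mm²) is removed, clipping the outline — area = 48.35 mm²; (rotated 65° about Z; rotation is an isometry so areas/perimeters/island counts are preserved). So its area = 48.35 mm². Layer 19 (z = 4.75): the cone (r1=9.5→r2=3) has section circumradius 5.641 here — a regular 8-gon (area = (8/2)·5.641²·sin(360°/8) = 89.99 mm²); the sphere at (-1, 6) is not intersected at this z (|z−center|=6.750 > r=6.5); the 15.5×13 cube at (0.5, -3) contributes its full rectangle (area 201.50 mm²); After the difference (first − rest): starting from the cone (89.99 mm²), the 15.5×13 cube at (0.5, -3) partially overlaps it — only the 33.29 mm² overlap (of its 201.50 mm²) is removed, clipping the outline — area = 56.70 mm²; (whole slice rotated 65° about Z — lengths, areas and connectivity unchanged). So its area = 56.70 mm². Layer 19 is larger (56.70 vs 48.35 mm²).

layer 19 (z = 4.75 mm)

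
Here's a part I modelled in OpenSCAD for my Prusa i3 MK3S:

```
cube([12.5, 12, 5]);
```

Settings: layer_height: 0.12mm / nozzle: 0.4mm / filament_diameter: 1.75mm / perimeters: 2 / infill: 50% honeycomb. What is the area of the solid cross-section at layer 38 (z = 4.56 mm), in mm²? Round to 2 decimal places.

At z = 4.56 mm: the 12.5×12 cube contributes its full rectangle (area 150.00 mm²). Overall, the cross-section is a single solid region. Net area = 150.00 mm².

150.00 mm²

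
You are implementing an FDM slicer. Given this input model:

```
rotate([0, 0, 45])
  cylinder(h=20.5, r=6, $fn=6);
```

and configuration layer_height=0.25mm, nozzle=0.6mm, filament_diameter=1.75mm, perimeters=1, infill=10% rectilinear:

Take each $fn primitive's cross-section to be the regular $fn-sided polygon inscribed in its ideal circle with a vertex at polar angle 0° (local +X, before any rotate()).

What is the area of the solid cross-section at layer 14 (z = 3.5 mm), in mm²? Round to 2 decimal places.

At z = 3.5 mm: the cylinder: section is a regular 6-gon, circumradius r=6 (area = (6/2)·6.000²·sin(360°/6) = 93.53 mm²); (rotated 45° about Z; rotation is an isometry so areas/perimeters/island counts are preserved). Overall, the cross-section is a single solid region. Net area = 93.53 mm².

93.53 mm²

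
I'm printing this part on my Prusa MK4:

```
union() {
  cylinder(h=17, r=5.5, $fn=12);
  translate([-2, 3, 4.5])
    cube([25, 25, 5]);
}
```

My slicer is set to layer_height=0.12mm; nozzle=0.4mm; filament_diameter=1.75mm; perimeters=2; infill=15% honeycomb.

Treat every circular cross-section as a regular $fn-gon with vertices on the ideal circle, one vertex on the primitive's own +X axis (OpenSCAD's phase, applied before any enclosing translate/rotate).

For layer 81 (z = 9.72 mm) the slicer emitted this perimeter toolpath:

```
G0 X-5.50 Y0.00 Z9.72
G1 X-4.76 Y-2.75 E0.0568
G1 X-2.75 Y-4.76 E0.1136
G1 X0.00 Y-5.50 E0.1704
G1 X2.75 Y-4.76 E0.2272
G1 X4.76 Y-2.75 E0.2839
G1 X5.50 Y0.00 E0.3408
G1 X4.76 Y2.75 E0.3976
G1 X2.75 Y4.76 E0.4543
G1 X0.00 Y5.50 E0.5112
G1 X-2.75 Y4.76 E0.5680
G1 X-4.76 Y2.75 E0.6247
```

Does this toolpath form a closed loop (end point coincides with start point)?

Start point (G0): (-5.50, 0.00). End point (last G1): the path does not return to the start — open.

no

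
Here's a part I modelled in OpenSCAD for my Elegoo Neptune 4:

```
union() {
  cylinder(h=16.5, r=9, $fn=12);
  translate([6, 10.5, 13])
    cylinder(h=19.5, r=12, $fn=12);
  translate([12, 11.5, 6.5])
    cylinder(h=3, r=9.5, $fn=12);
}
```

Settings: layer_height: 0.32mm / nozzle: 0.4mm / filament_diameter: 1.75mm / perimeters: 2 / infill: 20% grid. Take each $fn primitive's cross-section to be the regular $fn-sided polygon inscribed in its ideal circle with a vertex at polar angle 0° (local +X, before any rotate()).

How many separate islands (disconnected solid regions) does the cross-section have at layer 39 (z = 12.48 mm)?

At z = 12.48 mm: the r=9 cylinder contributes a regular 12-gon of circumradius 9; the cylinder at (6, 10.5) does not reach this height (z outside [13, 32.5]); the cylinder at (12, 11.5) does not reach this height (z outside [6.5, 9.5]); Combining (union): only the r=9 cylinder is present, so the union is just that shape — 1 connected region. Overall, the cross-section is a single solid region. Island count = 1.

1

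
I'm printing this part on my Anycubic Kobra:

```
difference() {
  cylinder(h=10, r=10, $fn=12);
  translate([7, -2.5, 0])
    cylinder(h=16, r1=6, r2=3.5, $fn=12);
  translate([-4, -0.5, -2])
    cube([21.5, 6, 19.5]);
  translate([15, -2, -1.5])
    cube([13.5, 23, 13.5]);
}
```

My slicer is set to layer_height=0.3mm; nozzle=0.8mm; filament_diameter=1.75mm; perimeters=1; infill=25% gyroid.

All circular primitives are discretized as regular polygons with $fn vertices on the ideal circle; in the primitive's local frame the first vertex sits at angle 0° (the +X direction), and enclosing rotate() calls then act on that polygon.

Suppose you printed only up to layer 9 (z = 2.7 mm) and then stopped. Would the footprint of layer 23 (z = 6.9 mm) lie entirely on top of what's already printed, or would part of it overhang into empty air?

Compare the two slices. At z = 2.7: the cylinder: section is a regular 12-gon, circumradius r=10 (area = (12/2)·10.000²·sin(360°/12) = 300.00 mm²); the cone at (7, -2.5) (r1=6→r2=3.5) has section circumradius 5.578 here — a regular 12-gon (area = (12/2)·5.578²·sin(360°/12) = 93.35 mm²); the cube at (-4, -0.5) (footprint 21.5×6) is included at this height (area 129.00 mm²); the 13.5×23 cube at (15, -2) contributes its full rectangle (area 310.50 mm²); After the difference (first − rest): starting from the r=10 cylinder (300.00 mm²), the cone at (7, -2.5) partially overlaps it — only the 66.19 mm² overlap (of its 93.35 mm²) is removed, clipping the outline; the 21.5×6 cube at (-4, -0.5) partially overlaps it — only the 58.36 mm² overlap (of its 129.00 mm²) is removed, clipping the outline; the 13.5×23 cube at (15, -2) misses the remaining region (no effect) — area = 175.45 mm². At z = 6.9: the r=10 cylinder contributes a regular 12-gon of circumradius 10 (area = (12/2)·10.000²·sin(360°/12) = 300.00 mm²); the cone at (7, -2.5): at t=0.431 of its height the radius interpolates to r₁+(r₂−r₁)t = 4.922, giving a regular 12-gon of that circumradius (area = (12/2)·4.922²·sin(360°/12) = 72.67 mm²); the 21.5×6 cube at (-4, -0.5) contributes its full rectangle (area 129.00 mm²); the cube at (15, -2) (footprint 13.5×23) is included at this height (area 310.50 mm²); After the difference (first − rest): starting from the r=10 cylinder (300.00 mm²), the cone at (7, -2.5) partially overlaps it — only the 54.82 mm² overlap (of its 72.67 mm²) is removed, clipping the outline; the 21.5×6 cube at (-4, -0.5) partially overlaps it — only the 63.82 mm² overlap (of its 129.00 mm²) is removed, clipping the outline; the 13.5×23 cube at (15, -2) misses the remaining region (no effect) — area = 181.37 mm². Checking containment: at z = 6.9 the cross-section extends beyond the z = 2.7 cross-section by about 5.92 mm².

part overhangs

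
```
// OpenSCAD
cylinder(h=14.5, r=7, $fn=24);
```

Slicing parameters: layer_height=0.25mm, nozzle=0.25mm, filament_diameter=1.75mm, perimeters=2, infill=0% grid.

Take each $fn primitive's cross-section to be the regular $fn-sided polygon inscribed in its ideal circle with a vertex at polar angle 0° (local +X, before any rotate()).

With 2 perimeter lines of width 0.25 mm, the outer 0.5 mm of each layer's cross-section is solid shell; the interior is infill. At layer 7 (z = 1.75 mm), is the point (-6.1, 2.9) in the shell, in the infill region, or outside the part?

shell

At z = 1.75 mm: the r=7 cylinder contributes a regular 24-gon of circumradius 7. Overall, the cross-section is a single solid region. The nearest boundary edge runs (-6.06, 3.50)→(-6.76, 1.81); distance from the point to it = 0.19 mm. The point is inside the cross-section, 0.19 mm from the nearest boundary — within the 0.5 mm shell band (2 × 0.25).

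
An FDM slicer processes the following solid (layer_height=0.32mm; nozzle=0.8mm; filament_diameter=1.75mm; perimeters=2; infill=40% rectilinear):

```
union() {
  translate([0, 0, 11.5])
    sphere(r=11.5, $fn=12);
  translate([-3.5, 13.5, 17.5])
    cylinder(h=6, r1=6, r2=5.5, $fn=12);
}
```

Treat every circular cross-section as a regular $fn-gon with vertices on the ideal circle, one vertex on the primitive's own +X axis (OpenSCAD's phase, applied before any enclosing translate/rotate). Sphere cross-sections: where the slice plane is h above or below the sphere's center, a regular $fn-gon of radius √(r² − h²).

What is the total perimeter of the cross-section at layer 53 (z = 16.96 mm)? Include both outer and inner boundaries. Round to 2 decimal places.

At z = 16.96 mm: the r=11.5 sphere slices to a regular 12-gon of circumradius 10.121 (√(r²−h²) with h=5.46 from center) (perimeter = 2·12·10.121·sin(180°/12) = 62.87 mm); the cone at (-3.5, 13.5) does not reach this height (z outside [17.5, 23.5]); Merging all regions: only the r=11.5 sphere is present, so the union is just that shape — boundary = 62.87 mm. Overall, the cross-section is a single solid region. Total boundary length (outer) = 62.87 mm.

62.87 mm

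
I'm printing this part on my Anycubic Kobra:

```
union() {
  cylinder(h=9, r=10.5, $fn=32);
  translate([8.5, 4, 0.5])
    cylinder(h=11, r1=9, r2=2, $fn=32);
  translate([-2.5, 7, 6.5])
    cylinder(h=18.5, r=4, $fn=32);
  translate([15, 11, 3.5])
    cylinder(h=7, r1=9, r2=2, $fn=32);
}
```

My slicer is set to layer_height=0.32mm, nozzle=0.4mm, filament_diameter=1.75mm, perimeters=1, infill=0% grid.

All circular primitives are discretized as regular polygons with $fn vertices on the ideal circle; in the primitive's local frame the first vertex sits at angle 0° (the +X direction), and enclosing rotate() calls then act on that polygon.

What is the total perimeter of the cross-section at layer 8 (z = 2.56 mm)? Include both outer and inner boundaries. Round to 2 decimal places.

77.56 mm

At z = 2.56 mm: the r=10.5 cylinder gives a regular 32-gon of circumradius 10.5 (constant along its height) (perimeter = 2·32·10.500·sin(180°/32) = 65.87 mm); the cone at (8.5, 4) contributes a regular 32-gon of circumradius 7.689 (interpolated between r1=9 and r2=2 at t=0.187) (perimeter = 2·32·7.689·sin(180°/32) = 48.23 mm); the cylinder at (-2.5, 7) is absent (z outside [6.5, 25]); the cone at (15, 11) is not intersected at this z (z outside [3.5, 10.5]); Taking the union: the regions partially overlap (shared area 93.33 mm²), so the edge portions inside another operand are dropped and the merged outline is re-measured after clipping — boundary = 77.56 mm. Overall, the cross-section is a single solid region. Total boundary length (outer) = 77.56 mm.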